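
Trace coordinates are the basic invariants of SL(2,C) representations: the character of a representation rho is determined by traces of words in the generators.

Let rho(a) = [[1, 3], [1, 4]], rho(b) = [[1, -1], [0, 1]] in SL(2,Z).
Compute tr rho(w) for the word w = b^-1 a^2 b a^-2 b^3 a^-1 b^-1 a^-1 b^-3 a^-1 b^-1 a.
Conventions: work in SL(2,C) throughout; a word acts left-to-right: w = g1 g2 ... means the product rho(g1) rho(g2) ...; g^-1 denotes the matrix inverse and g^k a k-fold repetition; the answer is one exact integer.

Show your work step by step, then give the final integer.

10717

rho(b^-1) = [[1, 1], [0, 1]]
... * rho(a) = [[1, 3], [1, 4]]  ->  [[2, 7], [1, 4]]
... * rho(a) = [[1, 3], [1, 4]]  ->  [[9, 34], [5, 19]]
... * rho(b) = [[1, -1], [0, 1]]  ->  [[9, 25], [5, 14]]
... * rho(a^-1) = [[4, -3], [-1, 1]]  ->  [[11, -2], [6, -1]]
... * rho(a^-1) = [[4, -3], [-1, 1]]  ->  [[46, -35], [25, -19]]
... * rho(b) = [[1, -1], [0, 1]]  ->  [[46, -81], [25, -44]]
... * rho(b) = [[1, -1], [0, 1]]  ->  [[46, -127], [25, -69]]
... * rho(b) = [[1, -1], [0, 1]]  ->  [[46, -173], [25, -94]]
... * rho(a^-1) = [[4, -3], [-1, 1]]  ->  [[357, -311], [194, -169]]
... * rho(b^-1) = [[1, 1], [0, 1]]  ->  [[357, 46], [194, 25]]
... * rho(a^-1) = [[4, -3], [-1, 1]]  ->  [[1382, -1025], [751, -557]]
... * rho(b^-1) = [[1, 1], [0, 1]]  ->  [[1382, 357], [751, 194]]
... * rho(b^-1) = [[1, 1], [0, 1]]  ->  [[1382, 1739], [751, 945]]
... * rho(b^-1) = [[1, 1], [0, 1]]  ->  [[1382, 3121], [751, 1696]]
... * rho(a^-1) = [[4, -3], [-1, 1]]  ->  [[2407, -1025], [1308, -557]]
... * rho(b^-1) = [[1, 1], [0, 1]]  ->  [[2407, 1382], [1308, 751]]
... * rho(a) = [[1, 3], [1, 4]]  ->  [[3789, 12749], [2059, 6928]]
tr = 3789 + 6928 = 10717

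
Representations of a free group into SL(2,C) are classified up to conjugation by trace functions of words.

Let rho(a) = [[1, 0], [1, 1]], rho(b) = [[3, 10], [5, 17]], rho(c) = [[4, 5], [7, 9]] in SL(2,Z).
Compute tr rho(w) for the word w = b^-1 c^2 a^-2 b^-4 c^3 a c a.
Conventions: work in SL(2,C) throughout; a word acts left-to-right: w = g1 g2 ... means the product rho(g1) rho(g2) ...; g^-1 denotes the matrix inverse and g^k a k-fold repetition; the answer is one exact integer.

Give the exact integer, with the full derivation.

rho(b^-1) = [[17, -10], [-5, 3]]
... * rho(c) = [[4, 5], [7, 9]]  ->  [[-2, -5], [1, 2]]
... * rho(c) = [[4, 5], [7, 9]]  ->  [[-43, -55], [18, 23]]
... * rho(a^-1) = [[1, 0], [-1, 1]]  ->  [[12, -55], [-5, 23]]
... * rho(a^-1) = [[1, 0], [-1, 1]]  ->  [[67, -55], [-28, 23]]
... * rho(b^-1) = [[17, -10], [-5, 3]]  ->  [[1414, -835], [-591, 349]]
... * rho(b^-1) = [[17, -10], [-5, 3]]  ->  [[28213, -16645], [-11792, 6957]]
... * rho(b^-1) = [[17, -10], [-5, 3]]  ->  [[562846, -332065], [-235249, 138791]]
... * rho(b^-1) = [[17, -10], [-5, 3]]  ->  [[11228707, -6624655], [-4693188, 2768863]]
... * rho(c) = [[4, 5], [7, 9]]  ->  [[-1457757, -3478360], [609289, 1453827]]
... * rho(c) = [[4, 5], [7, 9]]  ->  [[-30179548, -38594025], [12613945, 16130888]]
... * rho(c) = [[4, 5], [7, 9]]  ->  [[-390876367, -498243965], [163371996, 208247717]]
... * rho(a) = [[1, 0], [1, 1]]  ->  [[-889120332, -498243965], [371619713, 208247717]]
... * rho(c) = [[4, 5], [7, 9]]  ->  [[-7044189083, -8929797345], [2944212871, 3732328018]]
... * rho(a) = [[1, 0], [1, 1]]  ->  [[-15973986428, -8929797345], [6676540889, 3732328018]]
tr = -15973986428 + 3732328018 = -12241658410

-12241658410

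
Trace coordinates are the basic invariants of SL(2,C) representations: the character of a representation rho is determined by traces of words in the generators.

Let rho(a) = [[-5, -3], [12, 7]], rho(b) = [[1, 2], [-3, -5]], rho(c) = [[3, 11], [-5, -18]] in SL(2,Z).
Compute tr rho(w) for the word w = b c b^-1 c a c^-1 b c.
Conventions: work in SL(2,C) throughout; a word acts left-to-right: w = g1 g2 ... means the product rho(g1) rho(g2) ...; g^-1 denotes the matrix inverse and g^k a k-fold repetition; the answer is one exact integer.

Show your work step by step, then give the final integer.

-772883

rho(b) = [[1, 2], [-3, -5]]
... * rho(c) = [[3, 11], [-5, -18]]  ->  [[-7, -25], [16, 57]]
... * rho(b^-1) = [[-5, -2], [3, 1]]  ->  [[-40, -11], [91, 25]]
... * rho(c) = [[3, 11], [-5, -18]]  ->  [[-65, -242], [148, 551]]
... * rho(a) = [[-5, -3], [12, 7]]  ->  [[-2579, -1499], [5872, 3413]]
... * rho(c^-1) = [[-18, -11], [5, 3]]  ->  [[38927, 23872], [-88631, -54353]]
... * rho(b) = [[1, 2], [-3, -5]]  ->  [[-32689, -41506], [74428, 94503]]
... * rho(c) = [[3, 11], [-5, -18]]  ->  [[109463, 387529], [-249231, -882346]]
tr = 109463 + -882346 = -772883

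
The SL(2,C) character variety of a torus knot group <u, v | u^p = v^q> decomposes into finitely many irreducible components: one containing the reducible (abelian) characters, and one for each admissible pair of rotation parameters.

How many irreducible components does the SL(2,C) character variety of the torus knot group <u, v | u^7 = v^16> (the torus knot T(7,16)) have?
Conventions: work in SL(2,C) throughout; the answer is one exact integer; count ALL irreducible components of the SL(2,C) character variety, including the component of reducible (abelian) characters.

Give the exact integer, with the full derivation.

For T(7,16): irreducibility forces the central element u^7 = v^16 to one of +I, -I.
On an irreducible component, tr(u) is locked at 2*cos(pi*alpha/7) for some alpha in 1..6, and tr(v) at 2*cos(pi*beta/16) for some beta in 1..15.
Consistency of u^7 = (-1)^alpha I with v^16 = (-1)^beta I forces alpha = beta (mod 2).
count pairs: odd alpha (3 choices) x odd beta (8), plus even alpha (3) x even beta (7): 3*8 + 3*7 = 45.
Total: 45 irreducible-character components + 1 reducible (abelian) component = 46.

46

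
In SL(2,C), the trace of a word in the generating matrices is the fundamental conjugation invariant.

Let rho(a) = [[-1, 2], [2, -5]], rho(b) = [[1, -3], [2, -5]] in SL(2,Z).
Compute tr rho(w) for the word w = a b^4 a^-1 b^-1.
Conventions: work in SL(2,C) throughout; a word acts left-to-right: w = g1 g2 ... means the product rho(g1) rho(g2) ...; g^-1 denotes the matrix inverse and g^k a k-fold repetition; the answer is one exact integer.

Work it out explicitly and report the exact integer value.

rho(a) = [[-1, 2], [2, -5]]
... * rho(b) = [[1, -3], [2, -5]]  ->  [[3, -7], [-8, 19]]
... * rho(b) = [[1, -3], [2, -5]]  ->  [[-11, 26], [30, -71]]
... * rho(b) = [[1, -3], [2, -5]]  ->  [[41, -97], [-112, 265]]
... * rho(b) = [[1, -3], [2, -5]]  ->  [[-153, 362], [418, -989]]
... * rho(a^-1) = [[-5, -2], [-2, -1]]  ->  [[41, -56], [-112, 153]]
... * rho(b^-1) = [[-5, 3], [-2, 1]]  ->  [[-93, 67], [254, -183]]
tr = -93 + -183 = -276

-276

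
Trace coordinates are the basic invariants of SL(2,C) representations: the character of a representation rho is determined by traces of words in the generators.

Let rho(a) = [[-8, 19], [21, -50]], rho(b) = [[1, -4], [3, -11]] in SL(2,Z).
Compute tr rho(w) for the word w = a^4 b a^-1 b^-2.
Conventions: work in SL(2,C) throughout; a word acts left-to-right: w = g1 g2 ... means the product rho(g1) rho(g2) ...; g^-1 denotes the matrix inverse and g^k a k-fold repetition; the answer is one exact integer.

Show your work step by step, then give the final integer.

-58527831385

rho(a) = [[-8, 19], [21, -50]]
... * rho(a) = [[-8, 19], [21, -50]]  ->  [[463, -1102], [-1218, 2899]]
... * rho(a) = [[-8, 19], [21, -50]]  ->  [[-26846, 63897], [70623, -168092]]
... * rho(a) = [[-8, 19], [21, -50]]  ->  [[1556605, -3704924], [-4094916, 9746437]]
... * rho(b) = [[1, -4], [3, -11]]  ->  [[-9558167, 34527744], [25144395, -90831143]]
... * rho(a^-1) = [[-50, -19], [-21, -8]]  ->  [[-247174274, -94616779], [650234253, 248905639]]
... * rho(b^-1) = [[-11, 4], [-3, 1]]  ->  [[3002767351, -1083313875], [-7899293700, 2849842651]]
... * rho(b^-1) = [[-11, 4], [-3, 1]]  ->  [[-29780499236, 10927755529], [78342702747, -28747332149]]
tr = -29780499236 + -28747332149 = -58527831385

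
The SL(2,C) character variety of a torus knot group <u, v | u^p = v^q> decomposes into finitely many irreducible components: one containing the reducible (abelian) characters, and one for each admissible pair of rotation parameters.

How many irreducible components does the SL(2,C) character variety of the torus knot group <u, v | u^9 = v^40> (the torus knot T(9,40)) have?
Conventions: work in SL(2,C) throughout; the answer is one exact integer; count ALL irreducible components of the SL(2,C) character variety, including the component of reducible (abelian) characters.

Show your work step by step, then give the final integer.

157

For T(9,40): irreducibility forces the central element u^9 = v^40 to one of +I, -I.
On an irreducible component, tr(u) is locked at 2*cos(pi*alpha/9) for some alpha in 1..8, and tr(v) at 2*cos(pi*beta/40) for some beta in 1..39.
Consistency of u^9 = (-1)^alpha I with v^40 = (-1)^beta I forces alpha = beta (mod 2).
Counting: 4 odd alphas x 20 odd betas + 4 even alphas x 19 even betas = 80 + 76 = 156.
components with irreducible characters: 156; plus the single component of reducible (abelian) characters: total 157.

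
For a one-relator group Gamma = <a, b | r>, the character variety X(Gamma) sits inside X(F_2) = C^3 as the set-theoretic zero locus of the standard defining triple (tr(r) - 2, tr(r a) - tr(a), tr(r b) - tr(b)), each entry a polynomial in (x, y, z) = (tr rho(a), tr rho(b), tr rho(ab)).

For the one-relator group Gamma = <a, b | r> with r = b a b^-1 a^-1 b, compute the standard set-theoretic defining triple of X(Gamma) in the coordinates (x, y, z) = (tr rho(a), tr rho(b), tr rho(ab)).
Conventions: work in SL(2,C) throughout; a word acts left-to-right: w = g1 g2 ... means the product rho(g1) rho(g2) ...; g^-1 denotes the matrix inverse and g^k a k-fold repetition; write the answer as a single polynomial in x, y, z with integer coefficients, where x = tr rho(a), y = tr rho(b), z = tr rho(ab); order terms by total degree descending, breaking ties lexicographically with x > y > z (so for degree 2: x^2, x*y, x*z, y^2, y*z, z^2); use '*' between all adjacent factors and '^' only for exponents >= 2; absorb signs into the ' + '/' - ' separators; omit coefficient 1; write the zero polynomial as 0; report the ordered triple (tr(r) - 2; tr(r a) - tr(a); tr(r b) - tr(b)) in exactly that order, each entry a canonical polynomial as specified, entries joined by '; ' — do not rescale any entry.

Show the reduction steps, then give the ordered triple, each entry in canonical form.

trace(b^2 a) = trace(b) trace(a b) - trace(a)   [square of b] = y*z - x
trace(b^2) = trace(b) trace(b) - trace(1)   [square of b] = y^2 - 2
trace(a b^2 a) = trace(a) trace(b^2 a) - trace(b^2)   [square of a] = x*y*z - x^2 - y^2 + 2
trace(a b a b) = trace(a b) trace(a b) - trace(1)   [split at a repeated a] = z^2 - 2
trace(a b a) = trace(a) trace(b a) - trace(b)   [square of a] = x*z - y
trace(a b^2 a b) = trace(b) trace(a b a b) - trace(a b a)   [square of b] = y*z^2 - x*z - y
trace(b^2 a b^-1 a) = trace(a b^2 a) trace(b) - trace(a b^2 a b)   [inverse elimination on b] = x*y^2*z - x^2*y - y^3 - y*z^2 + x*z + 3*y
trace(b a b^-1 a^-1 b) = trace(b^2 a b^-1) trace(a) - trace(b^2 a b^-1 a)   [inverse elimination on a] = -x*y^2*z + x^2*y + y^3 + y*z^2 - 3*y
trace(b a b a b a) = trace(a b) trace(a b a b) - trace(a^-1 b^-1)  (split on a) = z^3 - 3*z
trace(a^-1 b a b a b) = trace(b a b a b) trace(a) - trace(b a b a b a)  (eliminate a^-1) = x*y*z^2 - x^2*z - z^3 - x*y + 3*z
trace(b a b^-1 a^-1 b a) = trace(a^-1 b a b a) trace(b) - trace(a^-1 b a b a b)  (eliminate b^-1) = -x*y*z^2 + x^2*z + y^2*z + z^3 - 3*z
trace(a b^3 a) = trace(b) trace(b a^2 b) - trace(b a^2) = x*y^2*z - x^2*y - y^3 - x*z + 3*y
trace(a b^3 a b) = trace(b) trace(a b a b^2) - trace(a b a b) = y^2*z^2 - x*y*z - y^2 - z^2 + 2
trace(b^3 a b^-1 a) = trace(a b^3 a) trace(b) - trace(a b^3 a b) = x*y^3*z - x^2*y^2 - y^4 - y^2*z^2 + 4*y^2 + z^2 - 2
trace(b a b^-1 a^-1 b^2) = trace(b^3 a b^-1) trace(a) - trace(b^3 a b^-1 a) = -x*y^3*z + x^2*y^2 + y^4 + y^2*z^2 + x*y*z - x^2 - 4*y^2 - z^2 + 2
assemble the triple (trace(r) - 2; trace(r a) - x; trace(r b) - y)

-x*y^2*z + x^2*y + y^3 + y*z^2 - 3*y - 2; -x*y*z^2 + x^2*z + y^2*z + z^3 - x - 3*z; -x*y^3*z + x^2*y^2 + y^4 + y^2*z^2 + x*y*z - x^2 - 4*y^2 - z^2 - y + 2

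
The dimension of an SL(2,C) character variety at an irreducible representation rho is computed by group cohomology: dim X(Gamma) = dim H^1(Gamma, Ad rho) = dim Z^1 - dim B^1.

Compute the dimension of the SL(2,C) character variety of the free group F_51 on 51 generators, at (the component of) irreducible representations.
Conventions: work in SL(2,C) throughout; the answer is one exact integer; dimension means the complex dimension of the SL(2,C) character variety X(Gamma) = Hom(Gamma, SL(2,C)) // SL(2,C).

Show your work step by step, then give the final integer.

150

Here Gamma is free of rank 51 — no relator constrains a cocycle.
Z^1(Gamma, Ad rho) = (sl_2)^51: a cocycle is a free choice of one sl_2 vector per generator, so dim Z^1 = 3*51 = 153.
dim B^1 = 3: the coboundary map is injective because an irreducible image has centralizer 0 in sl_2.
dim H^1 = 153 - 3 = 150, which is dim X.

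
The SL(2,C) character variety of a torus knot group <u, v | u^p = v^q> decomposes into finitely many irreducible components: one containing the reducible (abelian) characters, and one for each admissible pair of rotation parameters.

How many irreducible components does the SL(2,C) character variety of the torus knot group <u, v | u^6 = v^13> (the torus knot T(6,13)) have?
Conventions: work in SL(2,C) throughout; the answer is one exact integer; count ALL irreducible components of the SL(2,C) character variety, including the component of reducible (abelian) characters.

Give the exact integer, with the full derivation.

Gamma = < u, v | u^6 = v^13 > (torus knot T(6,13)); the central element u^6 = v^13 acts as +I or -I in any irreducible SL(2,C) representation.
On an irreducible component, tr(u) is locked at 2*cos(pi*alpha/6) for some alpha in 1..5, and tr(v) at 2*cos(pi*beta/13) for some beta in 1..12.
The two central values (-1)^alpha I and (-1)^beta I must be the same matrix, so alpha and beta share a parity.
Enumerate parity-matched pairs: 3*6 odd-odd plus 2*6 even-even gives 30.
That is 30 components of irreducible characters, and with the reducible (abelian) component the total is 31.

31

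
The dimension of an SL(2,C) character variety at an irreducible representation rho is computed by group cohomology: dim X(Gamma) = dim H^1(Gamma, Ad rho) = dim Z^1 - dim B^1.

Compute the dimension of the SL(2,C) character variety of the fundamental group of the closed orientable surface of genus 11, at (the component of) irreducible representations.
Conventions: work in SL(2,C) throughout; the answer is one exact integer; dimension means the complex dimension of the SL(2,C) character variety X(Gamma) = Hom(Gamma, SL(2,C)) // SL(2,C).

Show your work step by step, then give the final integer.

60

pi_1 of the closed genus-11 surface has 22 generators bound by the single product-of-commutators relator.
Unconstrained cocycle data is one sl_2 vector per generator (66 dimensions), cut by the relator condition d_2(z) = 0.
At an irreducible rho, H^2 = coker(d_2) vanishes (Poincare duality: H^2 is dual to H^0 = invariants = 0), so d_2 is surjective onto sl_2 and dim Z^1 = 66 - 3 = 63.
Coboundaries contribute dim B^1 = 3 (injective at irreducible rho).
Hence dim X = 63 - 3 = 60.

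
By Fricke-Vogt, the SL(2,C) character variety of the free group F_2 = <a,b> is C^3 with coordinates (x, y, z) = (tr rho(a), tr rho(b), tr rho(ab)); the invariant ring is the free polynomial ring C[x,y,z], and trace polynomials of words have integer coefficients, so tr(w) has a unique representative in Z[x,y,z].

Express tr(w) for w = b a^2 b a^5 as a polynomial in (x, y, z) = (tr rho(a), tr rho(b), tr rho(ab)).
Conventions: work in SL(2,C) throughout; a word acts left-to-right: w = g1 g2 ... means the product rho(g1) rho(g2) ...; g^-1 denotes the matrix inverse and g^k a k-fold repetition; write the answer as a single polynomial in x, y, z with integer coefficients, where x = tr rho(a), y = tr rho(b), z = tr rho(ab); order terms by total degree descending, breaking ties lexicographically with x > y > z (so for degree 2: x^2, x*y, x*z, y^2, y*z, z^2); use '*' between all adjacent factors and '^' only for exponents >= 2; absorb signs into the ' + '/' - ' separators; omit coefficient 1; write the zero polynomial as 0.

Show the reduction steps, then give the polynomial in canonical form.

x^5*z^2 - 2*x^4*y*z + x^3*y^2 - 3*x^3*z^2 + 5*x^2*y*z - x^3 - 2*x*y^2 + x*z^2 - y*z + 3*x

tr(b a b a) = tr(a b) * tr(a b) - tr(1) = z^2 - 2
tr(b a b) = tr(b) * tr(a b) - tr(a) = y*z - x
tr(b a^2 b a) = tr(a) * tr(b a b a) - tr(b a b) = x*z^2 - y*z - x
tr(b^2) = tr(b) * tr(b) - tr(1) = y^2 - 2
tr(b a^2 b) = tr(a) * tr(b^2 a) - tr(b^2) = x*y*z - x^2 - y^2 + 2
tr(b a^2 b a^2) = tr(a) * tr(b a^2 b a) - tr(b a^2 b) = x^2*z^2 - 2*x*y*z + y^2 - 2
tr(a b a^2 b a^2) = tr(a) * tr(b a^2 b a^2) - tr(b a^2 b a) = x^3*z^2 - 2*x^2*y*z + x*y^2 - x*z^2 + y*z - x
tr(a^2 b a^2 b a^2) = tr(a) * tr(a b a^2 b a^2) - tr(a b a^2 b a) = x^4*z^2 - 2*x^3*y*z + x^2*y^2 - 2*x^2*z^2 + 3*x*y*z - x^2 - y^2 + 2
tr(b a^2 b a^5) = tr(a) * tr(a^2 b a^2 b a^2) - tr(a^2 b a^2 b a) = x^5*z^2 - 2*x^4*y*z + x^3*y^2 - 3*x^3*z^2 + 5*x^2*y*z - x^3 - 2*x*y^2 + x*z^2 - y*z + 3*x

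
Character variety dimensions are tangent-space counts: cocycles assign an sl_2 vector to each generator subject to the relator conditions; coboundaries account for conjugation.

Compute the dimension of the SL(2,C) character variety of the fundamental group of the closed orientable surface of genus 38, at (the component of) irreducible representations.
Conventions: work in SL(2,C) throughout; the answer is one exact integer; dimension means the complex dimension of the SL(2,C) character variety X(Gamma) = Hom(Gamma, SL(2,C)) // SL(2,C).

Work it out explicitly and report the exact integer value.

Gamma = pi_1(Sigma_38) = < a_1, b_1, ..., a_38, b_38 | prod [a_i, b_i] > has 2g = 76 generators and 1 relator.
Unconstrained cocycle data is one sl_2 vector per generator (228 dimensions), cut by the relator condition d_2(z) = 0.
d_2 is surjective at irreducible rho (its cokernel H^2 is dual to H^0 = 0), so dim Z^1 = 228 - 3 = 225.
As always at irreducible rho, dim B^1 = 3.
dim X = dim H^1 = 225 - 3 = 222.

222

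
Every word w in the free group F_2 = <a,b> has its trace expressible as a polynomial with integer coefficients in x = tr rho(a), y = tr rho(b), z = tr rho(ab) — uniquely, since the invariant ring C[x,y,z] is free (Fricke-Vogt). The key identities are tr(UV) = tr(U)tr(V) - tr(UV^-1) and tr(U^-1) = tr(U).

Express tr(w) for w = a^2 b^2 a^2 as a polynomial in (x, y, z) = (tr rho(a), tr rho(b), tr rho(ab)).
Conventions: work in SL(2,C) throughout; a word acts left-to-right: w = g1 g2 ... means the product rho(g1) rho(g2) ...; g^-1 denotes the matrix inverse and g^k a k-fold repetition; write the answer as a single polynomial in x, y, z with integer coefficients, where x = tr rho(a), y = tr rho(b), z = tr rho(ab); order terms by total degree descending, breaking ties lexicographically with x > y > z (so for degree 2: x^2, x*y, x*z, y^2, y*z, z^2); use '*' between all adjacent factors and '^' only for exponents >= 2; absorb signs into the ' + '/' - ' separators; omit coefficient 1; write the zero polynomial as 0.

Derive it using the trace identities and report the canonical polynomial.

x^3*y*z - x^4 - x^2*y^2 - 2*x*y*z + 4*x^2 + y^2 - 2

tr(b a^2) = tr(a) tr(b a) - tr(b) = x*z - y
tr(a^2 b a) = tr(a) tr(b a^2) - tr(b a) = x^2*z - x*y - z
tr(a^4 b) = tr(a) tr(a^2 b a) - tr(a^2 b) = x^3*z - x^2*y - 2*x*z + y
tr(a^2) = tr(a) tr(a) - tr(1) = x^2 - 2
tr(a^3) = tr(a) tr(a^2) - tr(a) = x^3 - 3*x
tr(a^4) = tr(a) tr(a^3) - tr(a^2) = x^4 - 4*x^2 + 2
apply: tr(a^2 b^2 a^2) = tr(b) tr(a^4 b) - tr(a^4) = x^3*y*z - x^4 - x^2*y^2 - 2*x*y*z + 4*x^2 + y^2 - 2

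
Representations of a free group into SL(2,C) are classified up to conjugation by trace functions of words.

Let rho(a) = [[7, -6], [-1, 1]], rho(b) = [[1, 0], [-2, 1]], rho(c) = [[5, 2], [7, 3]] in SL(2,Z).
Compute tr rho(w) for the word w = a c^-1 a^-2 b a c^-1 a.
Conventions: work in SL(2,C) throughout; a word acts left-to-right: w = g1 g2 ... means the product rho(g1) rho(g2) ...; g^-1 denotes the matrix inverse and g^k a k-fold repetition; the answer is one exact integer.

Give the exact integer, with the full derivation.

rho(a) = [[7, -6], [-1, 1]]
... * rho(c^-1) = [[3, -2], [-7, 5]]  ->  [[63, -44], [-10, 7]]
... * rho(a^-1) = [[1, 6], [1, 7]]  ->  [[19, 70], [-3, -11]]
... * rho(a^-1) = [[1, 6], [1, 7]]  ->  [[89, 604], [-14, -95]]
... * rho(b) = [[1, 0], [-2, 1]]  ->  [[-1119, 604], [176, -95]]
... * rho(a) = [[7, -6], [-1, 1]]  ->  [[-8437, 7318], [1327, -1151]]
... * rho(c^-1) = [[3, -2], [-7, 5]]  ->  [[-76537, 53464], [12038, -8409]]
... * rho(a) = [[7, -6], [-1, 1]]  ->  [[-589223, 512686], [92675, -80637]]
tr = -589223 + -80637 = -669860

-669860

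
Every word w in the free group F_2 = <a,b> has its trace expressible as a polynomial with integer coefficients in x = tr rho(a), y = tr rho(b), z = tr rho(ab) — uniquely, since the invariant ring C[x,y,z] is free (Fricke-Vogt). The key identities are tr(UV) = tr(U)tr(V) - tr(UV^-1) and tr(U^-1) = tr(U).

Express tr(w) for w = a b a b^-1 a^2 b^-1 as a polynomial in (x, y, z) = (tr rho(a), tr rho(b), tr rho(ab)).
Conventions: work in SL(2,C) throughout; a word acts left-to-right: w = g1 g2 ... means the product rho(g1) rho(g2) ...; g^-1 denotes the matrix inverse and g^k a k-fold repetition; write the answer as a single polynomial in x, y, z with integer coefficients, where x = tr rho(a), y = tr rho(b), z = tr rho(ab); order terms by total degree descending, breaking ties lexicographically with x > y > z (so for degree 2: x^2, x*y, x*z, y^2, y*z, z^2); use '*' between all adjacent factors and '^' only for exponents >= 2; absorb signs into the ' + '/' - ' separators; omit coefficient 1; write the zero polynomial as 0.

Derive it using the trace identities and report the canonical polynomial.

x^3*y^2*z - x^2*y^3 - 2*x^2*y*z^2 + x*z^3 + 2*x^2*y + y^3 + y*z^2 - 2*x*z - 3*y

use: trace(a b a) = trace(a) trace(b a) - trace(b)  (reduce the a square) = x*z - y
trace(b a^3) = trace(a) trace(a b a) - trace(a b)  (reduce the a square) = x^2*z - x*y - z
trace(a^3 b a) = trace(a) trace(b a^3) - trace(b a^2)  (reduce the a square) = x^3*z - x^2*y - 2*x*z + y
trace(b a b a) = trace(b a) trace(b a) - trace(1)  (split on b) = z^2 - 2
trace(b a b) = trace(b) trace(a b) - trace(a)  (reduce the b square) = y*z - x
trace(a b a b a) = trace(a) trace(b a b a) - trace(b a b)  (reduce the a square) = x*z^2 - y*z - x
trace(a^3 b a b) = trace(a) trace(a b a b a) - trace(a b a b)  (reduce the a square) = x^2*z^2 - x*y*z - x^2 - z^2 + 2
use: trace(a b a b^-1 a^2) = trace(a^3 b a) trace(b) - trace(a^3 b a b)  (eliminate b^-1) = x^3*y*z - x^2*y^2 - x^2*z^2 - x*y*z + x^2 + y^2 + z^2 - 2
use: trace(b a b a b a) = trace(a b a b) trace(a b) - trace(b a)  (split on a) = z^3 - 3*z
use: trace(b a b a b) = trace(b) trace(a b a b) - trace(a b a)  (reduce the b square) = y*z^2 - x*z - y
use: trace(a^2 b a b a b) = trace(a) trace(b a b a b a) - trace(b a b a b)  (reduce the a square) = x*z^3 - y*z^2 - 2*x*z + y
apply: trace(a b a b^-1 a^2 b) = trace(a^2 b a b a) trace(b) - trace(a^2 b a b a b)  (eliminate b^-1) = x^2*y*z^2 - x*y^2*z - x*z^3 - x^2*y + 2*x*z + y
use: trace(a b a b^-1 a^2 b^-1) = trace(a b a b^-1 a^2) trace(b) - trace(a b a b^-1 a^2 b)  (eliminate b^-1) = x^3*y^2*z - x^2*y^3 - 2*x^2*y*z^2 + x*z^3 + 2*x^2*y + y^3 + y*z^2 - 2*x*z - 3*y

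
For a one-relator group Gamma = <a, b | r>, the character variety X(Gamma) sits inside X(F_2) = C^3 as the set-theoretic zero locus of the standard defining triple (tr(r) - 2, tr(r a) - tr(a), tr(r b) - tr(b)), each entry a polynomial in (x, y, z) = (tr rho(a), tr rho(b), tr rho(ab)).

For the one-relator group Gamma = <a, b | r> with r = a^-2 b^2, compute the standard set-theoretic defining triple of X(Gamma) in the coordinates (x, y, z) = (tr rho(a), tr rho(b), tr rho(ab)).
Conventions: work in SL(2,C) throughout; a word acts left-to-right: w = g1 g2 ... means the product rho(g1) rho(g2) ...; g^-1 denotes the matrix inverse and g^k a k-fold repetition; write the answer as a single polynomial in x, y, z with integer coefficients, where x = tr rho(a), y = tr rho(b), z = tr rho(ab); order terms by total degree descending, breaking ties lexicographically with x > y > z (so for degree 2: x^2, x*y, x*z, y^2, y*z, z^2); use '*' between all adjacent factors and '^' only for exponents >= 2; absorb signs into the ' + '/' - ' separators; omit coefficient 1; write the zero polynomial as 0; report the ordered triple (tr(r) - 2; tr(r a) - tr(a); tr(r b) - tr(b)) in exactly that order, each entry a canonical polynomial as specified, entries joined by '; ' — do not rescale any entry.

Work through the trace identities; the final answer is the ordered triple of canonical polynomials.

trace(b^2) = trace(b) trace(b) - trace(1) = y^2 - 2
apply: trace(b^2 a) = trace(b) trace(a b) - trace(a) = y*z - x
trace(b^2 a^-1) = trace(b^2) trace(a) - trace(b^2 a) = x*y^2 - y*z - x
apply: trace(a^-2 b^2) = trace(b^2 a^-1) trace(a) - trace(b^2) = x^2*y^2 - x*y*z - x^2 - y^2 + 2
use: trace(b^3) = trace(b) trace(b^2) - trace(b) = y^3 - 3*y
use: trace(b^3 a) = trace(b) trace(a b^2) - trace(a b) = y^2*z - x*y - z
trace(b^3 a^-1) = trace(b^3) trace(a) - trace(b^3 a) = x*y^3 - y^2*z - 2*x*y + z
use: trace(a^-2 b^3) = trace(b^3 a^-1) trace(a) - trace(b^3) = x^2*y^3 - x*y^2*z - 2*x^2*y - y^3 + x*z + 3*y
assemble the triple (trace(r) - 2; trace(r a) - x; trace(r b) - y)

x^2*y^2 - x*y*z - x^2 - y^2; x*y^2 - y*z - 2*x; x^2*y^3 - x*y^2*z - 2*x^2*y - y^3 + x*z + 2*y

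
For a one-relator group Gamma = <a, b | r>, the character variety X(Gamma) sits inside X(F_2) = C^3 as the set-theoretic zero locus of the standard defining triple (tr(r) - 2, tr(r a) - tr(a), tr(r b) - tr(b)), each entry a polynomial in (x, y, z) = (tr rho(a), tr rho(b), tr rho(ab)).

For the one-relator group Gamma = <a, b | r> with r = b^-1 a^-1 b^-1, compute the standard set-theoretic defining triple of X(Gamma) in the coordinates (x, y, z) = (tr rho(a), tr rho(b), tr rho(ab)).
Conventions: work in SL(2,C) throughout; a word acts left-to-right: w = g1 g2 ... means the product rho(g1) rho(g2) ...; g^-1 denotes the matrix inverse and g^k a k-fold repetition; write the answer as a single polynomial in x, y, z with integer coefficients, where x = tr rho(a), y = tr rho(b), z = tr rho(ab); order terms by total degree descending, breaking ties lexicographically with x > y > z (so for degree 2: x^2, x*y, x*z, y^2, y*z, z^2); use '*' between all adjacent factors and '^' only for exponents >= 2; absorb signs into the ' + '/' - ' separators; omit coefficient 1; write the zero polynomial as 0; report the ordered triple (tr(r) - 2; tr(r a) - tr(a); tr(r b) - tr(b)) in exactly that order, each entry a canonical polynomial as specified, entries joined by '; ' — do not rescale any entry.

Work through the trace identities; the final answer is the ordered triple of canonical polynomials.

y*z - x - 2; x*y*z - x^2 - z^2 - x + 2; -y + z

tr(a^-1) = tr(a) = x
tr(a^-1 b) = tr(b) tr(a) - tr(b a) = x*y - z
reduce: tr(b^-1 a^-1) = tr(a^-1) tr(b) - tr(a^-1 b) = z
tr(b^-1 a^-1 b^-1) = tr(b^-1 a^-1) tr(b) - tr(b^-1 a^-1 b) = y*z - x
reduce: tr(b^-1 a b^-1) = tr(b^-1 a) tr(b) - tr(b^-1 a b)   [inverse elimination on b] = x*y^2 - y*z - x
so tr(a^2) = tr(a) tr(a) - tr(1)   [square of a] = x^2 - 2
tr(a^2 b) = tr(a) tr(b a) - tr(b)   [square of a] = x*z - y
tr(a b^-1 a) = tr(a^2) tr(b) - tr(a^2 b)   [inverse elimination on b] = x^2*y - x*z - y
tr(a b a b) = tr(a b) tr(a b) - tr(1)   [split at a repeated a] = z^2 - 2
tr(a b^-1 a b) = tr(a b a) tr(b) - tr(a b a b)   [inverse elimination on b] = x*y*z - y^2 - z^2 + 2
reduce: tr(b^-1 a b^-1 a) = tr(a b^-1 a) tr(b) - tr(a b^-1 a b)   [inverse elimination on b] = x^2*y^2 - 2*x*y*z + z^2 - 2
so tr(b^-1 a^-1 b^-1 a) = tr(b^-1 a b^-1) tr(a) - tr(b^-1 a b^-1 a)   [inverse elimination on a] = x*y*z - x^2 - z^2 + 2
assemble the triple (tr(r) - 2; tr(r a) - x; tr(r b) - y)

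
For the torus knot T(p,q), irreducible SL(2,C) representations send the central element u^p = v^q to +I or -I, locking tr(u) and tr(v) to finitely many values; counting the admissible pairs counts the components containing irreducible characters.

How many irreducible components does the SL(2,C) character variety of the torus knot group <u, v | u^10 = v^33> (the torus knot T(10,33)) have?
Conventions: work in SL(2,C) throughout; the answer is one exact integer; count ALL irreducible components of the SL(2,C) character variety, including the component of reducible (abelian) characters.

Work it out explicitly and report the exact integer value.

For T(10,33): irreducibility forces the central element u^10 = v^33 to one of +I, -I.
So on each irreducible component the traces are pinned: tr(u) = 2*cos(pi*alpha/10) with 1 <= alpha <= 9, tr(v) = 2*cos(pi*beta/33) with 1 <= beta <= 32.
Consistency of u^10 = (-1)^alpha I with v^33 = (-1)^beta I forces alpha = beta (mod 2).
Counting: 5 odd alphas x 16 odd betas + 4 even alphas x 16 even betas = 80 + 64 = 144.
Total: 144 irreducible-character components + 1 reducible (abelian) component = 145.

145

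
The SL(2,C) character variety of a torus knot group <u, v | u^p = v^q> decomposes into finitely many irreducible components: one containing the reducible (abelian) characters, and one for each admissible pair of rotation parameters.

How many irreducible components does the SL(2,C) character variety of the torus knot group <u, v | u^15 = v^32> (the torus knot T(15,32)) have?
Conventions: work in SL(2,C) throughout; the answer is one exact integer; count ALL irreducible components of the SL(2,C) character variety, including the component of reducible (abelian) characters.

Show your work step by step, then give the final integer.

218

In the torus knot group T(15,32), u^15 = v^32 is central, so an irreducible representation sends it to +I or -I (Schur).
On an irreducible component, tr(u) is locked at 2*cos(pi*alpha/15) for some alpha in 1..14, and tr(v) at 2*cos(pi*beta/32) for some beta in 1..31.
The two central values (-1)^alpha I and (-1)^beta I must be the same matrix, so alpha and beta share a parity.
count pairs: odd alpha (7 choices) x odd beta (16), plus even alpha (7) x even beta (15): 7*16 + 7*15 = 217.
That is 217 components of irreducible characters, and with the reducible (abelian) component the total is 218.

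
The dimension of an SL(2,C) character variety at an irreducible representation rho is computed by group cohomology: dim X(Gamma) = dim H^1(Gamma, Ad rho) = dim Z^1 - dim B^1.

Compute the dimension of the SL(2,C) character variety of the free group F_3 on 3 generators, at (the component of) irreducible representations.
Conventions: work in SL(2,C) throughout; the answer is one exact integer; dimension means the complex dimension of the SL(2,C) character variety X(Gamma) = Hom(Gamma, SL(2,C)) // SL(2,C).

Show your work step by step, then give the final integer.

6

The free group F_3: 3 generators, no relators.
So Z^1 = (sl_2)^3 in full: dim Z^1 = 9.
Irreducibility makes the coboundary map sl_2 -> Z^1 injective (trivial centralizer), so dim B^1 = 3.
Therefore dim X = 9 - 3 = 6.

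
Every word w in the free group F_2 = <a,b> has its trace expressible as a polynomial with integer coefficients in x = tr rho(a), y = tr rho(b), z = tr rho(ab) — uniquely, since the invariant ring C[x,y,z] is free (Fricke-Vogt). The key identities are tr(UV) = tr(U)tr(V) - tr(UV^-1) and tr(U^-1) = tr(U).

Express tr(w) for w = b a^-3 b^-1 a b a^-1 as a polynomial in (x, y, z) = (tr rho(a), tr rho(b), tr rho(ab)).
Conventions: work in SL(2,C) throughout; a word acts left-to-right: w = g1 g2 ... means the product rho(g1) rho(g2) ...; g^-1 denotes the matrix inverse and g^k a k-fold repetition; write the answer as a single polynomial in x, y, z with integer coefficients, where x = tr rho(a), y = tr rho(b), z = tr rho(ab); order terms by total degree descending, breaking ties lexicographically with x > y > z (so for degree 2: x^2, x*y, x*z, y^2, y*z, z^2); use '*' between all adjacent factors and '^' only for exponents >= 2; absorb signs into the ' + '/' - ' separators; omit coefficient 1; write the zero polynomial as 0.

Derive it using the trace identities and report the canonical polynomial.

-x^4*y^2*z + x^5*y + x^3*y^3 + 2*x^3*y*z^2 - x^4*z - x^2*z^3 - 4*x^3*y - x*y^3 - 2*x*y*z^2 + 4*x^2*z + y^2*z + z^3 + 2*x*y - 3*z

tr(b^2) = tr(b)*tr(b) - tr(1)  (reduce the b square) = y^2 - 2
use: tr(b^2 a) = tr(b)*tr(a b) - tr(a)  (reduce the b square) = y*z - x
tr(b a^-1 b) = tr(b^2)*tr(a) - tr(b^2 a)  (eliminate a^-1) = x*y^2 - y*z - x
tr(b a b^2) = tr(b)*tr(a b^2) - tr(a b)  (reduce the b square) = y^2*z - x*y - z
tr(a b a b) = tr(a b)*tr(a b) - tr(1)  (split on a) = z^2 - 2
tr(a b a) = tr(a)*tr(b a) - tr(b)  (reduce the a square) = x*z - y
apply: tr(b a b^2 a) = tr(b)*tr(a b a b) - tr(a b a)  (reduce the b square) = y*z^2 - x*z - y
use: tr(b a^-1 b a b) = tr(b a b^2)*tr(a) - tr(b a b^2 a)  (eliminate a^-1) = x*y^2*z - x^2*y - y*z^2 + y
tr(b a b a b a) = tr(b a b a)*tr(b a) - tr(a b)  (split on b) = z^3 - 3*z
apply: tr(b a^-1 b a b a) = tr(b a b a b)*tr(a) - tr(b a b a b a)  (eliminate a^-1) = x*y*z^2 - x^2*z - z^3 - x*y + 3*z
apply: tr(a b a^-1 b a^-1 b) = tr(b a^-1 b a b)*tr(a) - tr(b a^-1 b a b a)  (eliminate a^-1) = x^2*y^2*z - x^3*y - 2*x*y*z^2 + x^2*z + z^3 + 2*x*y - 3*z
apply: tr(b^-1 a b a^-1 b a^-1) = tr(a b a^-1 b a^-1)*tr(b) - tr(a b a^-1 b a^-1 b)  (eliminate b^-1) = -x^2*y^2*z + x^3*y + x*y^3 + 2*x*y*z^2 - x^2*z - y^2*z - z^3 - 3*x*y + 3*z
tr(a^-2 b^-1 a b a^-1 b) = tr(b^-1 a b a^-1 b a^-1)*tr(a) - tr(b^-1 a b a^-1 b)  (eliminate a^-1) = -x^3*y^2*z + x^4*y + x^2*y^3 + 2*x^2*y*z^2 - x^3*z - x*y^2*z - x*z^3 - 3*x^2*y + 3*x*z - y
tr(b a^-3 b^-1 a b a^-1) = tr(a^-2 b^-1 a b a^-1 b)*tr(a) - tr(a^-2 b^-1 a b a^-1 b a)  (eliminate a^-1) = -x^4*y^2*z + x^5*y + x^3*y^3 + 2*x^3*y*z^2 - x^4*z - x^2*z^3 - 4*x^3*y - x*y^3 - 2*x*y*z^2 + 4*x^2*z + y^2*z + z^3 + 2*x*y - 3*z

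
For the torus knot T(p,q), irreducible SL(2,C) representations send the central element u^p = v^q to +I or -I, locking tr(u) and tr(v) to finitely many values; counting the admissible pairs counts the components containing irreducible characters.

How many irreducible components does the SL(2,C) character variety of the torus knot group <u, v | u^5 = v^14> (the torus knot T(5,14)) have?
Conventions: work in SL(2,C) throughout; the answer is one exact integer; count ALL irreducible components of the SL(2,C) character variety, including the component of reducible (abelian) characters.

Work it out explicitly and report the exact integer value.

27

In the torus knot group T(5,14), u^5 = v^14 is central, so an irreducible representation sends it to +I or -I (Schur).
This locks tr(u) to 2*cos(pi*alpha/5), alpha in 1..4, and tr(v) to 2*cos(pi*beta/14), beta in 1..13, on each component of irreducible characters.
The two central values (-1)^alpha I and (-1)^beta I must be the same matrix, so alpha and beta share a parity.
Counting: 2 odd alphas x 7 odd betas + 2 even alphas x 6 even betas = 14 + 12 = 26.
components with irreducible characters: 26; plus the single component of reducible (abelian) characters: total 27.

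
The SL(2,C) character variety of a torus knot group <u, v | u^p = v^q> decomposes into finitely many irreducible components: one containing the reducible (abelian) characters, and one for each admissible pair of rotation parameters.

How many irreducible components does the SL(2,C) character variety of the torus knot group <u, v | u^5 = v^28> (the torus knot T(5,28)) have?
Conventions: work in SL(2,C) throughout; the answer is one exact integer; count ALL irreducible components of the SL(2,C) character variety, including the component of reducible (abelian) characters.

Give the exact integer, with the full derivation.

55

For T(5,28): irreducibility forces the central element u^5 = v^28 to one of +I, -I.
On an irreducible component, tr(u) is locked at 2*cos(pi*alpha/5) for some alpha in 1..4, and tr(v) at 2*cos(pi*beta/28) for some beta in 1..27.
The two central values (-1)^alpha I and (-1)^beta I must be the same matrix, so alpha and beta share a parity.
Enumerate parity-matched pairs: 2*14 odd-odd plus 2*13 even-even gives 54.
That is 54 components of irreducible characters, and with the reducible (abelian) component the total is 55.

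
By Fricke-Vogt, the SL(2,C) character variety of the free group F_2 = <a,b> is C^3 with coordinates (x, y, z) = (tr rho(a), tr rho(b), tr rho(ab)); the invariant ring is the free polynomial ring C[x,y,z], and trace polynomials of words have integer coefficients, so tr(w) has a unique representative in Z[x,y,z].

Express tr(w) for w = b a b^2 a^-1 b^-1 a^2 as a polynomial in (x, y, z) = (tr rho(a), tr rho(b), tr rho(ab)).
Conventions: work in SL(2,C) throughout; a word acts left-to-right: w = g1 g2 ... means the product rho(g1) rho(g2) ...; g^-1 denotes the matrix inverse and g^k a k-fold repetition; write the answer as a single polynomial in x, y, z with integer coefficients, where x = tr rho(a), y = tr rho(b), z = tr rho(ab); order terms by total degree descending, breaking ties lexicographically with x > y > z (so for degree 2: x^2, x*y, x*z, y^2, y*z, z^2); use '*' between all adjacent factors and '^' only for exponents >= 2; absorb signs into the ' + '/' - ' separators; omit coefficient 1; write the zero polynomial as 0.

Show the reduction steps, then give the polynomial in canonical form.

trace(a b a b) = trace(a b)*trace(a b) - trace(1)   [split at repeated a] = z^2 - 2
trace(a b a) = trace(a)*trace(b a) - trace(b) = x*z - y
trace(a b a b^2) = trace(b)*trace(a b a b) - trace(a b a) = y*z^2 - x*z - y
trace(a b^2) = trace(b)*trace(a b) - trace(a) = y*z - x
trace(b a b^2) = trace(b)*trace(a b^2) - trace(a b) = y^2*z - x*y - z
trace(b a^2 b a b) = trace(a)*trace(b a b^2 a) - trace(b a b^2) = x*y*z^2 - x^2*z - y^2*z + z
trace(b a^2 b a) = trace(a)*trace(b a b a) - trace(b a b) = x*z^2 - y*z - x
trace(b a^2 b a b^2) = trace(b)*trace(b a^2 b a b) - trace(b a^2 b a) = x*y^2*z^2 - x^2*y*z - y^3*z - x*z^2 + 2*y*z + x
trace(b a b a b a) = trace(a b)*trace(a b a b) - trace(a^-1 b^-1)   [split at repeated a] = z^3 - 3*z
trace(a b a^2 b a b) = trace(a)*trace(b a b a b a) - trace(b a b a b) = x*z^3 - y*z^2 - 2*x*z + y
trace(a^2) = trace(a)*trace(a) - trace(1) = x^2 - 2
trace(b a^2 b) = trace(b)*trace(a^2 b) - trace(a^2) = x*y*z - x^2 - y^2 + 2
trace(a b a^2 b a) = trace(a)*trace(b a^2 b a) - trace(b a^2 b) = x^2*z^2 - 2*x*y*z + y^2 - 2
trace(b a^2 b a b^2 a) = trace(b)*trace(a b a^2 b a b) - trace(a b a^2 b a) = x*y*z^3 - x^2*z^2 - y^2*z^2 + 2
trace(a^2 b a b^2 a^-1 b) = trace(b a^2 b a b^2)*trace(a) - trace(b a^2 b a b^2 a) = x^2*y^2*z^2 - x^3*y*z - x*y^3*z - x*y*z^3 + y^2*z^2 + 2*x*y*z + x^2 - 2
trace(b a b^2 a^-1 b^-1 a^2) = trace(a^2 b a b^2 a^-1)*trace(b) - trace(a^2 b a b^2 a^-1 b) = -x^2*y^2*z^2 + x^3*y*z + x*y^3*z + x*y*z^3 - 3*x*y*z - x^2 - y^2 + 2

-x^2*y^2*z^2 + x^3*y*z + x*y^3*z + x*y*z^3 - 3*x*y*z - x^2 - y^2 + 2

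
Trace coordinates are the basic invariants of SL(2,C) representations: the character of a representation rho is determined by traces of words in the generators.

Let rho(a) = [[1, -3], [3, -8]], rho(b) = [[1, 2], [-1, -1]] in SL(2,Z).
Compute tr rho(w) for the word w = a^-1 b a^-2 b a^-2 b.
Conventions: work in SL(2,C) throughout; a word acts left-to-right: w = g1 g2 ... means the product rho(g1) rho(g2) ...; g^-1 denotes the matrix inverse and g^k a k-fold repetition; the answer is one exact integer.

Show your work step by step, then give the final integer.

-284868

rho(a^-1) = [[-8, 3], [-3, 1]]
... * rho(b) = [[1, 2], [-1, -1]]  ->  [[-11, -19], [-4, -7]]
... * rho(a^-1) = [[-8, 3], [-3, 1]]  ->  [[145, -52], [53, -19]]
... * rho(a^-1) = [[-8, 3], [-3, 1]]  ->  [[-1004, 383], [-367, 140]]
... * rho(b) = [[1, 2], [-1, -1]]  ->  [[-1387, -2391], [-507, -874]]
... * rho(a^-1) = [[-8, 3], [-3, 1]]  ->  [[18269, -6552], [6678, -2395]]
... * rho(a^-1) = [[-8, 3], [-3, 1]]  ->  [[-126496, 48255], [-46239, 17639]]
... * rho(b) = [[1, 2], [-1, -1]]  ->  [[-174751, -301247], [-63878, -110117]]
tr = -174751 + -110117 = -284868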